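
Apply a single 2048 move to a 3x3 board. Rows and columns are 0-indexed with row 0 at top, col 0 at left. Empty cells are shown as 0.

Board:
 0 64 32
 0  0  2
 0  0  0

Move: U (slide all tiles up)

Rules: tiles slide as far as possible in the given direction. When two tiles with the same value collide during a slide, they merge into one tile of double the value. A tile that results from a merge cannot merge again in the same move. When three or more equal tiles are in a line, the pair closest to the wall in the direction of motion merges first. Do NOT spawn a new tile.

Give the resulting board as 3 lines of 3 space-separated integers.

Answer:  0 64 32
 0  0  2
 0  0  0

Derivation:
Slide up:
col 0: [0, 0, 0] -> [0, 0, 0]
col 1: [64, 0, 0] -> [64, 0, 0]
col 2: [32, 2, 0] -> [32, 2, 0]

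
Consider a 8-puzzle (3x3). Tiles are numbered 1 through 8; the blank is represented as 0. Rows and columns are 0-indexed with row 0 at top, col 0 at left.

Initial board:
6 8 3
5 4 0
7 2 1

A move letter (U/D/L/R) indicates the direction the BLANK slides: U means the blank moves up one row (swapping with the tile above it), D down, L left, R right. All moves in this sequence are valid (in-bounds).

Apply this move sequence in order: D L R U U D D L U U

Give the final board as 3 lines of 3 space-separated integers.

After move 1 (D):
6 8 3
5 4 1
7 2 0

After move 2 (L):
6 8 3
5 4 1
7 0 2

After move 3 (R):
6 8 3
5 4 1
7 2 0

After move 4 (U):
6 8 3
5 4 0
7 2 1

After move 5 (U):
6 8 0
5 4 3
7 2 1

After move 6 (D):
6 8 3
5 4 0
7 2 1

After move 7 (D):
6 8 3
5 4 1
7 2 0

After move 8 (L):
6 8 3
5 4 1
7 0 2

After move 9 (U):
6 8 3
5 0 1
7 4 2

After move 10 (U):
6 0 3
5 8 1
7 4 2

Answer: 6 0 3
5 8 1
7 4 2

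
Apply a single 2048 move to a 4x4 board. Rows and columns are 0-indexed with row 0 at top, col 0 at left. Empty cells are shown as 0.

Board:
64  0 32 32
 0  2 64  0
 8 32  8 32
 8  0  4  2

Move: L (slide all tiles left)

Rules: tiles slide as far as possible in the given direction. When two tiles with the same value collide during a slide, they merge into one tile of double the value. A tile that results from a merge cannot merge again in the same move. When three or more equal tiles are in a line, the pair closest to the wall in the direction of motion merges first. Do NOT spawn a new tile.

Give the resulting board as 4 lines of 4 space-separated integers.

Answer: 64 64  0  0
 2 64  0  0
 8 32  8 32
 8  4  2  0

Derivation:
Slide left:
row 0: [64, 0, 32, 32] -> [64, 64, 0, 0]
row 1: [0, 2, 64, 0] -> [2, 64, 0, 0]
row 2: [8, 32, 8, 32] -> [8, 32, 8, 32]
row 3: [8, 0, 4, 2] -> [8, 4, 2, 0]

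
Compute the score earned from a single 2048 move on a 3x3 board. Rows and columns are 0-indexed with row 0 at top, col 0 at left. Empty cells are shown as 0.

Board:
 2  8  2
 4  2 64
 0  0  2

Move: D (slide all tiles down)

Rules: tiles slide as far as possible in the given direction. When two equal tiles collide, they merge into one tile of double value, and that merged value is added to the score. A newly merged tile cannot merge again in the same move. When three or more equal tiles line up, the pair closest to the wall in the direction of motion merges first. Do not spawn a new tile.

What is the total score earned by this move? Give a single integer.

Slide down:
col 0: [2, 4, 0] -> [0, 2, 4]  score +0 (running 0)
col 1: [8, 2, 0] -> [0, 8, 2]  score +0 (running 0)
col 2: [2, 64, 2] -> [2, 64, 2]  score +0 (running 0)
Board after move:
 0  0  2
 2  8 64
 4  2  2

Answer: 0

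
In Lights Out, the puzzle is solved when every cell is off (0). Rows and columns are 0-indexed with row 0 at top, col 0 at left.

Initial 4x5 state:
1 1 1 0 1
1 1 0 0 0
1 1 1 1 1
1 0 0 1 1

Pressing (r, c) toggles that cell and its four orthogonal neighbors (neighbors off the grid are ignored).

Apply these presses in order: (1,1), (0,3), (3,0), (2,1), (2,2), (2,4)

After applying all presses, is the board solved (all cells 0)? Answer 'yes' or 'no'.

Answer: no

Derivation:
After press 1 at (1,1):
1 0 1 0 1
0 0 1 0 0
1 0 1 1 1
1 0 0 1 1

After press 2 at (0,3):
1 0 0 1 0
0 0 1 1 0
1 0 1 1 1
1 0 0 1 1

After press 3 at (3,0):
1 0 0 1 0
0 0 1 1 0
0 0 1 1 1
0 1 0 1 1

After press 4 at (2,1):
1 0 0 1 0
0 1 1 1 0
1 1 0 1 1
0 0 0 1 1

After press 5 at (2,2):
1 0 0 1 0
0 1 0 1 0
1 0 1 0 1
0 0 1 1 1

After press 6 at (2,4):
1 0 0 1 0
0 1 0 1 1
1 0 1 1 0
0 0 1 1 0

Lights still on: 10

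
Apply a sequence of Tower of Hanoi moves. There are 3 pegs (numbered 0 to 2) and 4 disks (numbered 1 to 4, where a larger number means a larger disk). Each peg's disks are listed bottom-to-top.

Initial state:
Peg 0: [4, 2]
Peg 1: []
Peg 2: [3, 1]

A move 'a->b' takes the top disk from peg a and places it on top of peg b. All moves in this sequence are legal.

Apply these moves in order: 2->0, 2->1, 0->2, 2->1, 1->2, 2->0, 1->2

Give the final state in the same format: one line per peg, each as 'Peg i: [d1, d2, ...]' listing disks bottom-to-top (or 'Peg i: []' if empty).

Answer: Peg 0: [4, 2, 1]
Peg 1: []
Peg 2: [3]

Derivation:
After move 1 (2->0):
Peg 0: [4, 2, 1]
Peg 1: []
Peg 2: [3]

After move 2 (2->1):
Peg 0: [4, 2, 1]
Peg 1: [3]
Peg 2: []

After move 3 (0->2):
Peg 0: [4, 2]
Peg 1: [3]
Peg 2: [1]

After move 4 (2->1):
Peg 0: [4, 2]
Peg 1: [3, 1]
Peg 2: []

After move 5 (1->2):
Peg 0: [4, 2]
Peg 1: [3]
Peg 2: [1]

After move 6 (2->0):
Peg 0: [4, 2, 1]
Peg 1: [3]
Peg 2: []

After move 7 (1->2):
Peg 0: [4, 2, 1]
Peg 1: []
Peg 2: [3]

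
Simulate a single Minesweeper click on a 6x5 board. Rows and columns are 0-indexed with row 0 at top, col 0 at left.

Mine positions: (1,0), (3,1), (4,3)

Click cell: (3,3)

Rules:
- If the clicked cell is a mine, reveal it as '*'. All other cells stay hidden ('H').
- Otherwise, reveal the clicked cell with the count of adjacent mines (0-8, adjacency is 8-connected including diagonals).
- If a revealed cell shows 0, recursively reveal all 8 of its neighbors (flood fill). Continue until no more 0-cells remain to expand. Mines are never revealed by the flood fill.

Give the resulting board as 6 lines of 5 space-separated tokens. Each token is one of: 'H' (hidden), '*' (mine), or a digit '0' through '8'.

H H H H H
H H H H H
H H H H H
H H H 1 H
H H H H H
H H H H H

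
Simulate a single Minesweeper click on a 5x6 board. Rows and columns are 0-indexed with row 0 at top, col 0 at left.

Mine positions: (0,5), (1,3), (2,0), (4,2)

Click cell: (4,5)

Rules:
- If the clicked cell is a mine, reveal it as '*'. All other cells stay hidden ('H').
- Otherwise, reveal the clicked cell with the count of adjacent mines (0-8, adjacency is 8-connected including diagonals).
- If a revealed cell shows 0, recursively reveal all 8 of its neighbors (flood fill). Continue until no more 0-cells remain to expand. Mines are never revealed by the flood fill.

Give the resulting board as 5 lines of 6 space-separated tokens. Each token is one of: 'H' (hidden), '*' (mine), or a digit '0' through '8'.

H H H H H H
H H H H 2 1
H H H 1 1 0
H H H 1 0 0
H H H 1 0 0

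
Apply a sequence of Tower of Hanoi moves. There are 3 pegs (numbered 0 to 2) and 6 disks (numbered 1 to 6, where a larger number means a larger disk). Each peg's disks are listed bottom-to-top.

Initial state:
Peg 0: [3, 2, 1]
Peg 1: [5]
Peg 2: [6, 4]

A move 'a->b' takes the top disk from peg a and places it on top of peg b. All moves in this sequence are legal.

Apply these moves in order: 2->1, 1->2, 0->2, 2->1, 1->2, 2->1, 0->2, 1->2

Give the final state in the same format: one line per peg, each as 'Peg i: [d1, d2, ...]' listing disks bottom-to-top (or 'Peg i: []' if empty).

After move 1 (2->1):
Peg 0: [3, 2, 1]
Peg 1: [5, 4]
Peg 2: [6]

After move 2 (1->2):
Peg 0: [3, 2, 1]
Peg 1: [5]
Peg 2: [6, 4]

After move 3 (0->2):
Peg 0: [3, 2]
Peg 1: [5]
Peg 2: [6, 4, 1]

After move 4 (2->1):
Peg 0: [3, 2]
Peg 1: [5, 1]
Peg 2: [6, 4]

After move 5 (1->2):
Peg 0: [3, 2]
Peg 1: [5]
Peg 2: [6, 4, 1]

After move 6 (2->1):
Peg 0: [3, 2]
Peg 1: [5, 1]
Peg 2: [6, 4]

After move 7 (0->2):
Peg 0: [3]
Peg 1: [5, 1]
Peg 2: [6, 4, 2]

After move 8 (1->2):
Peg 0: [3]
Peg 1: [5]
Peg 2: [6, 4, 2, 1]

Answer: Peg 0: [3]
Peg 1: [5]
Peg 2: [6, 4, 2, 1]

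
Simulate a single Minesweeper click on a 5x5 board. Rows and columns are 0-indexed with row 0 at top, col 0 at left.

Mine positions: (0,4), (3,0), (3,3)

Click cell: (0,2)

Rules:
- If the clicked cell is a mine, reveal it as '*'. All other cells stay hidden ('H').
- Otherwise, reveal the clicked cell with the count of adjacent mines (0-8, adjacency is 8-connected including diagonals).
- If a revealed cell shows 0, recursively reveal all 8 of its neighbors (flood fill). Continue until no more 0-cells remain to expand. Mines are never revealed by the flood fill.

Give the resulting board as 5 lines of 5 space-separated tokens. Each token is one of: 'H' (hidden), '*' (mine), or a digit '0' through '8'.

0 0 0 1 H
0 0 0 1 H
1 1 1 1 H
H H H H H
H H H H H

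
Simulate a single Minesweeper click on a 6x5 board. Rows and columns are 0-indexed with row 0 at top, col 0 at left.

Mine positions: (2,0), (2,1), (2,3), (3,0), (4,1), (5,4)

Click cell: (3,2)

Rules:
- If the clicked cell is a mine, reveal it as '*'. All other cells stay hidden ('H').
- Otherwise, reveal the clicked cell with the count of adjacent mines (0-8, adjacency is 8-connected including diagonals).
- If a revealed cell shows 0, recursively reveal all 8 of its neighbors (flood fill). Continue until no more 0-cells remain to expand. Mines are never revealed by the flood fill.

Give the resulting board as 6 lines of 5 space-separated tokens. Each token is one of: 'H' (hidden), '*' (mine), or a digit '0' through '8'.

H H H H H
H H H H H
H H H H H
H H 3 H H
H H H H H
H H H H H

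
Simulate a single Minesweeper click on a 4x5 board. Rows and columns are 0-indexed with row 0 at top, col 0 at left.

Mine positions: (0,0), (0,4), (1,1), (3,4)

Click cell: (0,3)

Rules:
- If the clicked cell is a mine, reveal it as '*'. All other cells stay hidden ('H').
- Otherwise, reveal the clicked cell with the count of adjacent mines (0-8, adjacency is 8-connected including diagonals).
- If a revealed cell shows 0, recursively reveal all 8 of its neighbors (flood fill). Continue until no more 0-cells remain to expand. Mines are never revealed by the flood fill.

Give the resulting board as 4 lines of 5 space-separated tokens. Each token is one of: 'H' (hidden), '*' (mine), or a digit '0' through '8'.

H H H 1 H
H H H H H
H H H H H
H H H H H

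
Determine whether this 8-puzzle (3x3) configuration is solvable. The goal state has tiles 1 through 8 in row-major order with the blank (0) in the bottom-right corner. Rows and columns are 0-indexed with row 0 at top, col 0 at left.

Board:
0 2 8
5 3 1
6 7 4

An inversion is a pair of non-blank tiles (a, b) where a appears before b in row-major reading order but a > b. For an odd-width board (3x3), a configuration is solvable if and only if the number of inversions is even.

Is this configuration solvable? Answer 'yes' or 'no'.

Inversions (pairs i<j in row-major order where tile[i] > tile[j] > 0): 13
13 is odd, so the puzzle is not solvable.

Answer: no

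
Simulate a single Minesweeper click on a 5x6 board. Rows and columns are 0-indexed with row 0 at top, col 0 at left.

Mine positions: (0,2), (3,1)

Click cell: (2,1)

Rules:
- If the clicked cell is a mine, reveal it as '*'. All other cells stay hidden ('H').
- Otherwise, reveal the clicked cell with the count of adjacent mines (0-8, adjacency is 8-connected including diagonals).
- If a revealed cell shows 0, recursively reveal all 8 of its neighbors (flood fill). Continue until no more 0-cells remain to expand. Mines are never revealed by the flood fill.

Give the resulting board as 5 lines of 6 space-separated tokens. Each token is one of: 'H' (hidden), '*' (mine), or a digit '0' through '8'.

H H H H H H
H H H H H H
H 1 H H H H
H H H H H H
H H H H H H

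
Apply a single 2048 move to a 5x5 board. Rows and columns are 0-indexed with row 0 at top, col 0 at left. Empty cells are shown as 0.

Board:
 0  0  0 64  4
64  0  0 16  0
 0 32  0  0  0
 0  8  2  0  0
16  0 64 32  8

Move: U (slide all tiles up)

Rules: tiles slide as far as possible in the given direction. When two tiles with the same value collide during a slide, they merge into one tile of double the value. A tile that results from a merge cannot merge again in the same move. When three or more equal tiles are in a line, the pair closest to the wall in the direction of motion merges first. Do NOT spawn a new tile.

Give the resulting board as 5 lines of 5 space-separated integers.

Slide up:
col 0: [0, 64, 0, 0, 16] -> [64, 16, 0, 0, 0]
col 1: [0, 0, 32, 8, 0] -> [32, 8, 0, 0, 0]
col 2: [0, 0, 0, 2, 64] -> [2, 64, 0, 0, 0]
col 3: [64, 16, 0, 0, 32] -> [64, 16, 32, 0, 0]
col 4: [4, 0, 0, 0, 8] -> [4, 8, 0, 0, 0]

Answer: 64 32  2 64  4
16  8 64 16  8
 0  0  0 32  0
 0  0  0  0  0
 0  0  0  0  0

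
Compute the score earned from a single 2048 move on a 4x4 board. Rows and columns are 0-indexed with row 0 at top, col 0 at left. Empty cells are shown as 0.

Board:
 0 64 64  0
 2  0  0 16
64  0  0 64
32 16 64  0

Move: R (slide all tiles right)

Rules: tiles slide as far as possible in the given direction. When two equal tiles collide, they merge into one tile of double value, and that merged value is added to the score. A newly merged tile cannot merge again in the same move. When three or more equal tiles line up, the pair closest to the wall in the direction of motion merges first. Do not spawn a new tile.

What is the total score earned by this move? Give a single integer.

Answer: 256

Derivation:
Slide right:
row 0: [0, 64, 64, 0] -> [0, 0, 0, 128]  score +128 (running 128)
row 1: [2, 0, 0, 16] -> [0, 0, 2, 16]  score +0 (running 128)
row 2: [64, 0, 0, 64] -> [0, 0, 0, 128]  score +128 (running 256)
row 3: [32, 16, 64, 0] -> [0, 32, 16, 64]  score +0 (running 256)
Board after move:
  0   0   0 128
  0   0   2  16
  0   0   0 128
  0  32  16  64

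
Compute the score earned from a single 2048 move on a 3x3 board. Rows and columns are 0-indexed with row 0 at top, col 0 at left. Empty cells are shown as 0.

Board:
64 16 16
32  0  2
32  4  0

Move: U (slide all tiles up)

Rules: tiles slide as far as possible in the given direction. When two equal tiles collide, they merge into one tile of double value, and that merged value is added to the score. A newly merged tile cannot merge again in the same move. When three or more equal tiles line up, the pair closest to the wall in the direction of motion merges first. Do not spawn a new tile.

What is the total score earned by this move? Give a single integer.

Slide up:
col 0: [64, 32, 32] -> [64, 64, 0]  score +64 (running 64)
col 1: [16, 0, 4] -> [16, 4, 0]  score +0 (running 64)
col 2: [16, 2, 0] -> [16, 2, 0]  score +0 (running 64)
Board after move:
64 16 16
64  4  2
 0  0  0

Answer: 64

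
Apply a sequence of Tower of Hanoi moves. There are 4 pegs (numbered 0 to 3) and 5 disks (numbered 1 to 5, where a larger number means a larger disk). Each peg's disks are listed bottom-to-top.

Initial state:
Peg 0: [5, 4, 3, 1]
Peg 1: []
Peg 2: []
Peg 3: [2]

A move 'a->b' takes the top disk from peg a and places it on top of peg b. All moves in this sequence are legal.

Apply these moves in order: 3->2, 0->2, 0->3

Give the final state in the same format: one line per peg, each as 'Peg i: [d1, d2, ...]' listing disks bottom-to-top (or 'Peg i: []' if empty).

After move 1 (3->2):
Peg 0: [5, 4, 3, 1]
Peg 1: []
Peg 2: [2]
Peg 3: []

After move 2 (0->2):
Peg 0: [5, 4, 3]
Peg 1: []
Peg 2: [2, 1]
Peg 3: []

After move 3 (0->3):
Peg 0: [5, 4]
Peg 1: []
Peg 2: [2, 1]
Peg 3: [3]

Answer: Peg 0: [5, 4]
Peg 1: []
Peg 2: [2, 1]
Peg 3: [3]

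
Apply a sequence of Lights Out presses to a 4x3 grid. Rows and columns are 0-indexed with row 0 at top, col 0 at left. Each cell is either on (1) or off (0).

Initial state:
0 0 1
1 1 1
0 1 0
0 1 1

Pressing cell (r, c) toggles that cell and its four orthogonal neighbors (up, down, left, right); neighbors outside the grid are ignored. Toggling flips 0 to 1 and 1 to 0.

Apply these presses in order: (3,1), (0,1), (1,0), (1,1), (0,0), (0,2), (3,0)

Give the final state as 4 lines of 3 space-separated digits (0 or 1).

After press 1 at (3,1):
0 0 1
1 1 1
0 0 0
1 0 0

After press 2 at (0,1):
1 1 0
1 0 1
0 0 0
1 0 0

After press 3 at (1,0):
0 1 0
0 1 1
1 0 0
1 0 0

After press 4 at (1,1):
0 0 0
1 0 0
1 1 0
1 0 0

After press 5 at (0,0):
1 1 0
0 0 0
1 1 0
1 0 0

After press 6 at (0,2):
1 0 1
0 0 1
1 1 0
1 0 0

After press 7 at (3,0):
1 0 1
0 0 1
0 1 0
0 1 0

Answer: 1 0 1
0 0 1
0 1 0
0 1 0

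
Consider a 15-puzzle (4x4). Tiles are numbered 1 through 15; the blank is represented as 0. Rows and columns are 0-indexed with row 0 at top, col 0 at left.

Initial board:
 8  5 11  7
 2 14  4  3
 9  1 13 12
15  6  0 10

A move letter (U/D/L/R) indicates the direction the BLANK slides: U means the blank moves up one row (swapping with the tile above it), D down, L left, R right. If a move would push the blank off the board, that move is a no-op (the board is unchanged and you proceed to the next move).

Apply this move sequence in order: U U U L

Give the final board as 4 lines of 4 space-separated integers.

After move 1 (U):
 8  5 11  7
 2 14  4  3
 9  1  0 12
15  6 13 10

After move 2 (U):
 8  5 11  7
 2 14  0  3
 9  1  4 12
15  6 13 10

After move 3 (U):
 8  5  0  7
 2 14 11  3
 9  1  4 12
15  6 13 10

After move 4 (L):
 8  0  5  7
 2 14 11  3
 9  1  4 12
15  6 13 10

Answer:  8  0  5  7
 2 14 11  3
 9  1  4 12
15  6 13 10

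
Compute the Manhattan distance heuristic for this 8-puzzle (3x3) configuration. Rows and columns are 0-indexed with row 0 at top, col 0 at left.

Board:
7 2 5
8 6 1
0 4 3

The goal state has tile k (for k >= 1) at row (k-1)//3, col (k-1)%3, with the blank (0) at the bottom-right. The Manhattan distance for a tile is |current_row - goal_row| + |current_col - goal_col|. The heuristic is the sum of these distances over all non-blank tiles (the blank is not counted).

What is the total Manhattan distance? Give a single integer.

Tile 7: (0,0)->(2,0) = 2
Tile 2: (0,1)->(0,1) = 0
Tile 5: (0,2)->(1,1) = 2
Tile 8: (1,0)->(2,1) = 2
Tile 6: (1,1)->(1,2) = 1
Tile 1: (1,2)->(0,0) = 3
Tile 4: (2,1)->(1,0) = 2
Tile 3: (2,2)->(0,2) = 2
Sum: 2 + 0 + 2 + 2 + 1 + 3 + 2 + 2 = 14

Answer: 14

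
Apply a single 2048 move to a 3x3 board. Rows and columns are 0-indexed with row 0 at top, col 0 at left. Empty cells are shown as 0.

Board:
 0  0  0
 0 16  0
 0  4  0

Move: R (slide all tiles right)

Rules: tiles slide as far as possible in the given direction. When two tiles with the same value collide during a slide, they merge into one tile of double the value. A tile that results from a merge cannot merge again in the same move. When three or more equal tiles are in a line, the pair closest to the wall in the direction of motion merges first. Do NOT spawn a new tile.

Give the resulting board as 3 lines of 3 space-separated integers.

Slide right:
row 0: [0, 0, 0] -> [0, 0, 0]
row 1: [0, 16, 0] -> [0, 0, 16]
row 2: [0, 4, 0] -> [0, 0, 4]

Answer:  0  0  0
 0  0 16
 0  0  4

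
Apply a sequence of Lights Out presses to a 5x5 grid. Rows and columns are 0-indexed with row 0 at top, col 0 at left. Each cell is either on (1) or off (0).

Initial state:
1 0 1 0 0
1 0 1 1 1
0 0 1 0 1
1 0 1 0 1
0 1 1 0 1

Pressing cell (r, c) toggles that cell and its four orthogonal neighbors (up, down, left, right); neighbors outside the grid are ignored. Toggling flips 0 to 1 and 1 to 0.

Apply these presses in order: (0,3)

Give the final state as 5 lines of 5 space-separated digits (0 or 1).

After press 1 at (0,3):
1 0 0 1 1
1 0 1 0 1
0 0 1 0 1
1 0 1 0 1
0 1 1 0 1

Answer: 1 0 0 1 1
1 0 1 0 1
0 0 1 0 1
1 0 1 0 1
0 1 1 0 1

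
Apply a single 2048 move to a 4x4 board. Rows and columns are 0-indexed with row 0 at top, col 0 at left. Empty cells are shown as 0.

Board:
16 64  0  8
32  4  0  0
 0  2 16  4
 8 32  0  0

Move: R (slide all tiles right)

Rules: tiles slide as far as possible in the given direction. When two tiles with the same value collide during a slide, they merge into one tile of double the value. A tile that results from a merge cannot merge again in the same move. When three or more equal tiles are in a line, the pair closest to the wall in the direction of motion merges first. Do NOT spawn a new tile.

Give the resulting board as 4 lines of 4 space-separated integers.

Answer:  0 16 64  8
 0  0 32  4
 0  2 16  4
 0  0  8 32

Derivation:
Slide right:
row 0: [16, 64, 0, 8] -> [0, 16, 64, 8]
row 1: [32, 4, 0, 0] -> [0, 0, 32, 4]
row 2: [0, 2, 16, 4] -> [0, 2, 16, 4]
row 3: [8, 32, 0, 0] -> [0, 0, 8, 32]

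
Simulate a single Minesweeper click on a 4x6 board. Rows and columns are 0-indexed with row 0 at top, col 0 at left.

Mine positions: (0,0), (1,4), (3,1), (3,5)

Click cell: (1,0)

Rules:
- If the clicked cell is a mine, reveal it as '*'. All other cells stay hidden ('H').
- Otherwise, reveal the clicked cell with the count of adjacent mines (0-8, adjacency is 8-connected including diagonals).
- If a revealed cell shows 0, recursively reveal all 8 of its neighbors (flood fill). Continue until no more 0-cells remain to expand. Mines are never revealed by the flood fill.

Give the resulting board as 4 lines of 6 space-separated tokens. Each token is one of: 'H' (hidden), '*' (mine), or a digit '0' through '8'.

H H H H H H
1 H H H H H
H H H H H H
H H H H H H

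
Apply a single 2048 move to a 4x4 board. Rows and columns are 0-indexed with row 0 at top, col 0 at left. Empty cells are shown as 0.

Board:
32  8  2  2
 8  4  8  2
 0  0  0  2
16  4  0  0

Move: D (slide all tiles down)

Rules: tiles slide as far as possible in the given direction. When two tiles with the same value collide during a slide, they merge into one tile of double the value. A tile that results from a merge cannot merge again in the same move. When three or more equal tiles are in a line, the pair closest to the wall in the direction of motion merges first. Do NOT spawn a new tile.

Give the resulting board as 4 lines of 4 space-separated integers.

Answer:  0  0  0  0
32  0  0  0
 8  8  2  2
16  8  8  4

Derivation:
Slide down:
col 0: [32, 8, 0, 16] -> [0, 32, 8, 16]
col 1: [8, 4, 0, 4] -> [0, 0, 8, 8]
col 2: [2, 8, 0, 0] -> [0, 0, 2, 8]
col 3: [2, 2, 2, 0] -> [0, 0, 2, 4]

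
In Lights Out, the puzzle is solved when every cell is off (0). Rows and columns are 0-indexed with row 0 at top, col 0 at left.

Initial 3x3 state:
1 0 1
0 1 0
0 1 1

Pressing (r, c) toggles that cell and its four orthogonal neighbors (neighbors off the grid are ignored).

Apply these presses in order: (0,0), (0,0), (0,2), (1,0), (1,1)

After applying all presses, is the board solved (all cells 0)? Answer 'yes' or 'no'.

Answer: no

Derivation:
After press 1 at (0,0):
0 1 1
1 1 0
0 1 1

After press 2 at (0,0):
1 0 1
0 1 0
0 1 1

After press 3 at (0,2):
1 1 0
0 1 1
0 1 1

After press 4 at (1,0):
0 1 0
1 0 1
1 1 1

After press 5 at (1,1):
0 0 0
0 1 0
1 0 1

Lights still on: 3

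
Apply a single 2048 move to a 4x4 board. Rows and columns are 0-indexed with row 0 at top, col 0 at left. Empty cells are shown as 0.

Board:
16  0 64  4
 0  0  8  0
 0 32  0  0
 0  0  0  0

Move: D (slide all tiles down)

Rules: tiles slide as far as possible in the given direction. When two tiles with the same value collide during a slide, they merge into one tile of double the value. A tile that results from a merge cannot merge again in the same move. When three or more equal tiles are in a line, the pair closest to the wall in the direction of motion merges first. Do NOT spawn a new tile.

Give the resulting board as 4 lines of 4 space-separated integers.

Slide down:
col 0: [16, 0, 0, 0] -> [0, 0, 0, 16]
col 1: [0, 0, 32, 0] -> [0, 0, 0, 32]
col 2: [64, 8, 0, 0] -> [0, 0, 64, 8]
col 3: [4, 0, 0, 0] -> [0, 0, 0, 4]

Answer:  0  0  0  0
 0  0  0  0
 0  0 64  0
16 32  8  4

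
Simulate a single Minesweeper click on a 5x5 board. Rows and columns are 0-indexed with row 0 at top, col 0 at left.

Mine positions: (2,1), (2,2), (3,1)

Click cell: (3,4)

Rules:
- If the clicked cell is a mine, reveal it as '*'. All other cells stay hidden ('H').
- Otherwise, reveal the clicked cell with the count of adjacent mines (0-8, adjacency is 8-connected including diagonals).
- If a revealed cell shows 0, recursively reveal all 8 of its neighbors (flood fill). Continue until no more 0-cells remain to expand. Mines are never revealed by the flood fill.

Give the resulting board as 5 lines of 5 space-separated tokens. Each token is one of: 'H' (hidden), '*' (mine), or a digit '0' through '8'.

0 0 0 0 0
1 2 2 1 0
H H H 1 0
H H 3 1 0
H H 1 0 0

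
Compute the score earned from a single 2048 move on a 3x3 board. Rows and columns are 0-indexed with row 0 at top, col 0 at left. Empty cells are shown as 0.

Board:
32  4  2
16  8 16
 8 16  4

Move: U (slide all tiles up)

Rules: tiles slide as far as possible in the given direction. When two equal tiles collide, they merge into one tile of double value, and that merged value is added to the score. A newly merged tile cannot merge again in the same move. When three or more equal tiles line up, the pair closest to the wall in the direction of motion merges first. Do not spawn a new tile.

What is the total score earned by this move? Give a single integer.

Slide up:
col 0: [32, 16, 8] -> [32, 16, 8]  score +0 (running 0)
col 1: [4, 8, 16] -> [4, 8, 16]  score +0 (running 0)
col 2: [2, 16, 4] -> [2, 16, 4]  score +0 (running 0)
Board after move:
32  4  2
16  8 16
 8 16  4

Answer: 0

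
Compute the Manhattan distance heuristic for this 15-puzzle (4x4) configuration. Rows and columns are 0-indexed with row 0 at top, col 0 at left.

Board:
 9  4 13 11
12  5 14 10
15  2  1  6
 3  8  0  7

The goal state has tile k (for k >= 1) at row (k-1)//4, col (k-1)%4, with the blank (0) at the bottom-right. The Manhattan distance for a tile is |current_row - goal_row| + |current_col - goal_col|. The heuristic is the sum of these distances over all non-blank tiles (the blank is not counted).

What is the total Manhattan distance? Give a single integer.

Tile 9: (0,0)->(2,0) = 2
Tile 4: (0,1)->(0,3) = 2
Tile 13: (0,2)->(3,0) = 5
Tile 11: (0,3)->(2,2) = 3
Tile 12: (1,0)->(2,3) = 4
Tile 5: (1,1)->(1,0) = 1
Tile 14: (1,2)->(3,1) = 3
Tile 10: (1,3)->(2,1) = 3
Tile 15: (2,0)->(3,2) = 3
Tile 2: (2,1)->(0,1) = 2
Tile 1: (2,2)->(0,0) = 4
Tile 6: (2,3)->(1,1) = 3
Tile 3: (3,0)->(0,2) = 5
Tile 8: (3,1)->(1,3) = 4
Tile 7: (3,3)->(1,2) = 3
Sum: 2 + 2 + 5 + 3 + 4 + 1 + 3 + 3 + 3 + 2 + 4 + 3 + 5 + 4 + 3 = 47

Answer: 47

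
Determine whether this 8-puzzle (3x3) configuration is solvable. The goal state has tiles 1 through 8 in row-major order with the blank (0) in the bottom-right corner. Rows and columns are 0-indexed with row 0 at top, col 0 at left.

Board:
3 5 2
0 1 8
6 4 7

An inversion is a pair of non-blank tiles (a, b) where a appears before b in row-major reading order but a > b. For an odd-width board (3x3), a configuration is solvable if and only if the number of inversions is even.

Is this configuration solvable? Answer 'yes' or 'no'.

Answer: yes

Derivation:
Inversions (pairs i<j in row-major order where tile[i] > tile[j] > 0): 10
10 is even, so the puzzle is solvable.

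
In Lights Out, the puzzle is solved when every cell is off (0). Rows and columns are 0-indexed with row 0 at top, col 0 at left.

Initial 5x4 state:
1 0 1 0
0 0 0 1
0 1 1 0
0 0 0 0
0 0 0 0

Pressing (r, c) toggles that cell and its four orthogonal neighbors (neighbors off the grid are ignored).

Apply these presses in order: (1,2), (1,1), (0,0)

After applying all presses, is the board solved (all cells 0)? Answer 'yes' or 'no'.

Answer: yes

Derivation:
After press 1 at (1,2):
1 0 0 0
0 1 1 0
0 1 0 0
0 0 0 0
0 0 0 0

After press 2 at (1,1):
1 1 0 0
1 0 0 0
0 0 0 0
0 0 0 0
0 0 0 0

After press 3 at (0,0):
0 0 0 0
0 0 0 0
0 0 0 0
0 0 0 0
0 0 0 0

Lights still on: 0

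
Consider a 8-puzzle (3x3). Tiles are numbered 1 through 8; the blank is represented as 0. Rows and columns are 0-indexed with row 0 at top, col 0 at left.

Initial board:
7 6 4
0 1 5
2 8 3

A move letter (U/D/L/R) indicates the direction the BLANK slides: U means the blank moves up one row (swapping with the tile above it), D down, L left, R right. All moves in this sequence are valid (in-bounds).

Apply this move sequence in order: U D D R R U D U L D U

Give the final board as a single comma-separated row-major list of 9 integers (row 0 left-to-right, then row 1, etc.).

After move 1 (U):
0 6 4
7 1 5
2 8 3

After move 2 (D):
7 6 4
0 1 5
2 8 3

After move 3 (D):
7 6 4
2 1 5
0 8 3

After move 4 (R):
7 6 4
2 1 5
8 0 3

After move 5 (R):
7 6 4
2 1 5
8 3 0

After move 6 (U):
7 6 4
2 1 0
8 3 5

After move 7 (D):
7 6 4
2 1 5
8 3 0

After move 8 (U):
7 6 4
2 1 0
8 3 5

After move 9 (L):
7 6 4
2 0 1
8 3 5

After move 10 (D):
7 6 4
2 3 1
8 0 5

After move 11 (U):
7 6 4
2 0 1
8 3 5

Answer: 7, 6, 4, 2, 0, 1, 8, 3, 5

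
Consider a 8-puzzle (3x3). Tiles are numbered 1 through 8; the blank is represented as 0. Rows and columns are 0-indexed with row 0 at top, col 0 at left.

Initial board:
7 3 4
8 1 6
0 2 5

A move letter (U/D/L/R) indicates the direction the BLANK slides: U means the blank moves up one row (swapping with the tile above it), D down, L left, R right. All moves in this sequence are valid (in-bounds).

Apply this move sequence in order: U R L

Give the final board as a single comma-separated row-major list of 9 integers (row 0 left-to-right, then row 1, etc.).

After move 1 (U):
7 3 4
0 1 6
8 2 5

After move 2 (R):
7 3 4
1 0 6
8 2 5

After move 3 (L):
7 3 4
0 1 6
8 2 5

Answer: 7, 3, 4, 0, 1, 6, 8, 2, 5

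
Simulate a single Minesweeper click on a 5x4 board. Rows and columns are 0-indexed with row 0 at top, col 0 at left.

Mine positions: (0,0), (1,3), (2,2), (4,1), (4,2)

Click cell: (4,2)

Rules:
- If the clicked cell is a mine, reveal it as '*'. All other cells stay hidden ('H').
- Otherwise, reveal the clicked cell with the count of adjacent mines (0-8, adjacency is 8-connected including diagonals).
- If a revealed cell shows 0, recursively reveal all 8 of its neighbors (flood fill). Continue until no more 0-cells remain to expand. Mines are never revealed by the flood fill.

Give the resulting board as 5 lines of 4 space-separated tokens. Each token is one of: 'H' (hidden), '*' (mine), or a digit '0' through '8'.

H H H H
H H H H
H H H H
H H H H
H H * H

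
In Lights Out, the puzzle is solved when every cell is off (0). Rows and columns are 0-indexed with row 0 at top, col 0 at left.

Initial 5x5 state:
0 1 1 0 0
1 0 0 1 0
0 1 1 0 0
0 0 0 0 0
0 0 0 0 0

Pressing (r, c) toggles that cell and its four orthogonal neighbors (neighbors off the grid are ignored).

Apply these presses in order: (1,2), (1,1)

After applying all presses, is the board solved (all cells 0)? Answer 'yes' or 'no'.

Answer: yes

Derivation:
After press 1 at (1,2):
0 1 0 0 0
1 1 1 0 0
0 1 0 0 0
0 0 0 0 0
0 0 0 0 0

After press 2 at (1,1):
0 0 0 0 0
0 0 0 0 0
0 0 0 0 0
0 0 0 0 0
0 0 0 0 0

Lights still on: 0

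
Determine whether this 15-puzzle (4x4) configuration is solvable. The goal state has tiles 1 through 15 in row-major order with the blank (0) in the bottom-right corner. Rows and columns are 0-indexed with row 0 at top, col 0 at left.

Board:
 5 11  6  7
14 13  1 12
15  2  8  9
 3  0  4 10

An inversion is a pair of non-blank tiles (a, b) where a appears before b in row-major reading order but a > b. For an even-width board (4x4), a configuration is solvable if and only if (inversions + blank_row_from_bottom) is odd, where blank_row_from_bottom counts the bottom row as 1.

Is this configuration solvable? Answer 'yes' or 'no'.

Inversions: 54
Blank is in row 3 (0-indexed from top), which is row 1 counting from the bottom (bottom = 1).
54 + 1 = 55, which is odd, so the puzzle is solvable.

Answer: yes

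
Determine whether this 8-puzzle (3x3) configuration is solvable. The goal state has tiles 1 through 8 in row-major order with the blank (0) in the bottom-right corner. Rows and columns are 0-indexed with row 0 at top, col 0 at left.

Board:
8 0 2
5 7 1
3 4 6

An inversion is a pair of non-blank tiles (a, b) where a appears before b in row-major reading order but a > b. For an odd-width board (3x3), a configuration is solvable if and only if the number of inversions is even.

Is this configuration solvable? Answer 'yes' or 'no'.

Inversions (pairs i<j in row-major order where tile[i] > tile[j] > 0): 15
15 is odd, so the puzzle is not solvable.

Answer: no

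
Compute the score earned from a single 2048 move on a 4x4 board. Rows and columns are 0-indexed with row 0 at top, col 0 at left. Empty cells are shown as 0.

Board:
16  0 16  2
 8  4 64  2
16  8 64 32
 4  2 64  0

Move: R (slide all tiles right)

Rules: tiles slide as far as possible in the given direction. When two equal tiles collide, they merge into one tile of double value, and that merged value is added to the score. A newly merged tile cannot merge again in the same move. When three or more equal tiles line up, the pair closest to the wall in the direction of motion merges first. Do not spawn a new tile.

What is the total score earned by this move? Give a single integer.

Answer: 32

Derivation:
Slide right:
row 0: [16, 0, 16, 2] -> [0, 0, 32, 2]  score +32 (running 32)
row 1: [8, 4, 64, 2] -> [8, 4, 64, 2]  score +0 (running 32)
row 2: [16, 8, 64, 32] -> [16, 8, 64, 32]  score +0 (running 32)
row 3: [4, 2, 64, 0] -> [0, 4, 2, 64]  score +0 (running 32)
Board after move:
 0  0 32  2
 8  4 64  2
16  8 64 32
 0  4  2 64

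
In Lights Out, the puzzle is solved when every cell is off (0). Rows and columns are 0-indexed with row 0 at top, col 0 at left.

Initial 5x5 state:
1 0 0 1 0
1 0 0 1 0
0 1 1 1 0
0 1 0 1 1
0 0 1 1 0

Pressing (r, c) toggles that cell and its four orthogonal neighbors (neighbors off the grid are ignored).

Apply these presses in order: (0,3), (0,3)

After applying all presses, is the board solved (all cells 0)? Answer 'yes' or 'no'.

Answer: no

Derivation:
After press 1 at (0,3):
1 0 1 0 1
1 0 0 0 0
0 1 1 1 0
0 1 0 1 1
0 0 1 1 0

After press 2 at (0,3):
1 0 0 1 0
1 0 0 1 0
0 1 1 1 0
0 1 0 1 1
0 0 1 1 0

Lights still on: 12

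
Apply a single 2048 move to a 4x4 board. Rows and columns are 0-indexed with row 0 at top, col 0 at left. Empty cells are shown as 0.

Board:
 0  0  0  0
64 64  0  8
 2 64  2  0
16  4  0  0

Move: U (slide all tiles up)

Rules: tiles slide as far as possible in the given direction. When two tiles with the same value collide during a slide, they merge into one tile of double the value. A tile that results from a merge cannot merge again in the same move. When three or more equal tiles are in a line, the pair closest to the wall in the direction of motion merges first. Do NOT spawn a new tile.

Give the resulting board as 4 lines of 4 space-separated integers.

Slide up:
col 0: [0, 64, 2, 16] -> [64, 2, 16, 0]
col 1: [0, 64, 64, 4] -> [128, 4, 0, 0]
col 2: [0, 0, 2, 0] -> [2, 0, 0, 0]
col 3: [0, 8, 0, 0] -> [8, 0, 0, 0]

Answer:  64 128   2   8
  2   4   0   0
 16   0   0   0
  0   0   0   0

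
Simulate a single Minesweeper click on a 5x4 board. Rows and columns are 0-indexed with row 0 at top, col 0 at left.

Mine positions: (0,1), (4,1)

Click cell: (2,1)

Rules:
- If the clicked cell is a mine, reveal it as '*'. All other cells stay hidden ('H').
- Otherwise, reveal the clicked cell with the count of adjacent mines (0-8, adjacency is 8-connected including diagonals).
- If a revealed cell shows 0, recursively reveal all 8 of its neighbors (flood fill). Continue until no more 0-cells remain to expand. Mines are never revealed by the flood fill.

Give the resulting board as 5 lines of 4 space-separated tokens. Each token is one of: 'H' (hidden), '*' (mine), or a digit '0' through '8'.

H H 1 0
1 1 1 0
0 0 0 0
1 1 1 0
H H 1 0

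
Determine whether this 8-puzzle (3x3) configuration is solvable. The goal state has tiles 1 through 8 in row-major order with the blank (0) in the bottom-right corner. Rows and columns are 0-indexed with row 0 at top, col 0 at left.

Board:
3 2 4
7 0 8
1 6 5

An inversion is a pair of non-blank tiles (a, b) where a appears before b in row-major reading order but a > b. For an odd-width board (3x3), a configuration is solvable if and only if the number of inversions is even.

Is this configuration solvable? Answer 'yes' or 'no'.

Inversions (pairs i<j in row-major order where tile[i] > tile[j] > 0): 11
11 is odd, so the puzzle is not solvable.

Answer: no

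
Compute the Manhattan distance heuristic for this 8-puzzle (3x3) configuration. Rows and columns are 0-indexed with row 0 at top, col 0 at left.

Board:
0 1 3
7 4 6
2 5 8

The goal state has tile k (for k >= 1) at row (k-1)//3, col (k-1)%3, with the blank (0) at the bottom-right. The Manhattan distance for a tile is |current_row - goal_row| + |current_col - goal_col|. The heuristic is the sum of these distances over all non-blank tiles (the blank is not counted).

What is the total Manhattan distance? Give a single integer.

Answer: 8

Derivation:
Tile 1: (0,1)->(0,0) = 1
Tile 3: (0,2)->(0,2) = 0
Tile 7: (1,0)->(2,0) = 1
Tile 4: (1,1)->(1,0) = 1
Tile 6: (1,2)->(1,2) = 0
Tile 2: (2,0)->(0,1) = 3
Tile 5: (2,1)->(1,1) = 1
Tile 8: (2,2)->(2,1) = 1
Sum: 1 + 0 + 1 + 1 + 0 + 3 + 1 + 1 = 8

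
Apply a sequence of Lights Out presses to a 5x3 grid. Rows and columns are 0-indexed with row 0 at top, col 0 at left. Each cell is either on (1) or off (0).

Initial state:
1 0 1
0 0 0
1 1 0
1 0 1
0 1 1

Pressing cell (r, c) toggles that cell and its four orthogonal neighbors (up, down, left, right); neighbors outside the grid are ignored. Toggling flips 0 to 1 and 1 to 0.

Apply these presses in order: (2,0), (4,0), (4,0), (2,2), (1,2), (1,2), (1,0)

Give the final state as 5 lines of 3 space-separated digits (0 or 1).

Answer: 0 0 1
0 1 1
1 1 1
0 0 0
0 1 1

Derivation:
After press 1 at (2,0):
1 0 1
1 0 0
0 0 0
0 0 1
0 1 1

After press 2 at (4,0):
1 0 1
1 0 0
0 0 0
1 0 1
1 0 1

After press 3 at (4,0):
1 0 1
1 0 0
0 0 0
0 0 1
0 1 1

After press 4 at (2,2):
1 0 1
1 0 1
0 1 1
0 0 0
0 1 1

After press 5 at (1,2):
1 0 0
1 1 0
0 1 0
0 0 0
0 1 1

After press 6 at (1,2):
1 0 1
1 0 1
0 1 1
0 0 0
0 1 1

After press 7 at (1,0):
0 0 1
0 1 1
1 1 1
0 0 0
0 1 1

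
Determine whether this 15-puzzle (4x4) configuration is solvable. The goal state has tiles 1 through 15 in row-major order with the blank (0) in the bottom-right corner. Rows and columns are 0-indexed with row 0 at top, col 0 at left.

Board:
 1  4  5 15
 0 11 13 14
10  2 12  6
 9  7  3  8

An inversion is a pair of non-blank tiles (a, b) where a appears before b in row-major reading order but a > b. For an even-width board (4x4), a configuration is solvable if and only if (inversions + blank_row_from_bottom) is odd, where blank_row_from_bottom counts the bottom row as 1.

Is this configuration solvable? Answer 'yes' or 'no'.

Inversions: 54
Blank is in row 1 (0-indexed from top), which is row 3 counting from the bottom (bottom = 1).
54 + 3 = 57, which is odd, so the puzzle is solvable.

Answer: yes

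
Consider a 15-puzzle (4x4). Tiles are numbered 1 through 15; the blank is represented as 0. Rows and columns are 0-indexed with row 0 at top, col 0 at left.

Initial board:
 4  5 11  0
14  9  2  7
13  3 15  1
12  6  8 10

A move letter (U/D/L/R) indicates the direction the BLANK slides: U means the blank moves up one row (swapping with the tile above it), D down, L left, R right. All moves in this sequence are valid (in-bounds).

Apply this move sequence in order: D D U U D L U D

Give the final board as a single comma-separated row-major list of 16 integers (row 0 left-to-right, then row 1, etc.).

After move 1 (D):
 4  5 11  7
14  9  2  0
13  3 15  1
12  6  8 10

After move 2 (D):
 4  5 11  7
14  9  2  1
13  3 15  0
12  6  8 10

After move 3 (U):
 4  5 11  7
14  9  2  0
13  3 15  1
12  6  8 10

After move 4 (U):
 4  5 11  0
14  9  2  7
13  3 15  1
12  6  8 10

After move 5 (D):
 4  5 11  7
14  9  2  0
13  3 15  1
12  6  8 10

After move 6 (L):
 4  5 11  7
14  9  0  2
13  3 15  1
12  6  8 10

After move 7 (U):
 4  5  0  7
14  9 11  2
13  3 15  1
12  6  8 10

After move 8 (D):
 4  5 11  7
14  9  0  2
13  3 15  1
12  6  8 10

Answer: 4, 5, 11, 7, 14, 9, 0, 2, 13, 3, 15, 1, 12, 6, 8, 10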